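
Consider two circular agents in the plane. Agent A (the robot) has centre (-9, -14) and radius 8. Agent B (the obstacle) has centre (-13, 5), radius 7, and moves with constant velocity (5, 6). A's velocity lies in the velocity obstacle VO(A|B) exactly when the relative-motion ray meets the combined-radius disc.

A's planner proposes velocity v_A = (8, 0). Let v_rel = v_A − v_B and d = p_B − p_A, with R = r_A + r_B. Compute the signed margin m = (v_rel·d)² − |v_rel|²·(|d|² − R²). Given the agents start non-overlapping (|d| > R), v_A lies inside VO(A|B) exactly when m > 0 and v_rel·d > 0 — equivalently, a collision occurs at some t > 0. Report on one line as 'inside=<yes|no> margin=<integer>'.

d = (-4, 19),  |d|² = 377;  R = 8+7 = 15,  c = 377−15² = 152
v_rel = (3, -6),  |v_rel|² = 45;  v_rel·d = (3)·(-4) + (-6)·(19) = -126
45·t² + 252·t + 152 = 0  ⇒  m = (-126)² − 45·152 = 9036
m = 9036 > 0,  v_rel·d = -126 < 0  ⇒  outside

inside=no margin=9036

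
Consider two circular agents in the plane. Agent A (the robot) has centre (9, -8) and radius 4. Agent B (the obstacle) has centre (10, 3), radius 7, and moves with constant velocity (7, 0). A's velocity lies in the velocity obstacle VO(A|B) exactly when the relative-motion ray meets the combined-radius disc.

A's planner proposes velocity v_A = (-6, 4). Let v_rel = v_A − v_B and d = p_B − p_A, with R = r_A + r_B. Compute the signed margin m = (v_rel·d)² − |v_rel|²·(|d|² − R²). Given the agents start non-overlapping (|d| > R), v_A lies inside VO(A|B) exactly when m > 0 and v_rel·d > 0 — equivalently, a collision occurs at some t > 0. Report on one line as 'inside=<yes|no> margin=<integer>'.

d = (1, 11),  |d|² = 122;  R = 4+7 = 11,  c = 122−11² = 1
v_rel = (-13, 4),  |v_rel|² = 185;  v_rel·d = (-13)·(1) + (4)·(11) = 31
185·t² − 62·t + 1 = 0  ⇒  m = 31² − 185·1 = 776
m = 776 > 0,  v_rel·d = 31 > 0  ⇒  inside

inside=yes margin=776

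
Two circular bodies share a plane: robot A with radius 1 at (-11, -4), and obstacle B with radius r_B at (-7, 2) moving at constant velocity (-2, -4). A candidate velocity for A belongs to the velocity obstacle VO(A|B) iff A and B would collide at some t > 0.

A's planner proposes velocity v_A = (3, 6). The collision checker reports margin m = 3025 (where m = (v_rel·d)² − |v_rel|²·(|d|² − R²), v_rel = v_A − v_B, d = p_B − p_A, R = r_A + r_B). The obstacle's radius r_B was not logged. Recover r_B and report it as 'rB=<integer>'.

m = 3025
d = (4, 6);  v_rel = (5, 10),  |v_rel|² = 125
v_rel×d = (5)·(6) − (10)·(4) = -10
since m = R²·125 − (-10)²:  R² = (100 + 3025) / 125 = 25
R = √25 = 5  ⇒  r_B = 5 − 1 = 4

rB=4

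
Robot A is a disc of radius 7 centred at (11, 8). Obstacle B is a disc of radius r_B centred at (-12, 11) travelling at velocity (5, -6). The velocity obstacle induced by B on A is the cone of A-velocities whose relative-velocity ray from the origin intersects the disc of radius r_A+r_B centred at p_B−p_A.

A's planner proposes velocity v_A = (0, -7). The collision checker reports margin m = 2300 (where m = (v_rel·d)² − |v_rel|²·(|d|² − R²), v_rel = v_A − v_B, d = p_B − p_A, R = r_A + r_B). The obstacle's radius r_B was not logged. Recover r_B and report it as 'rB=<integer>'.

m = 2300
d = (-23, 3);  v_rel = (-5, -1),  |v_rel|² = 26
v_rel×d = (-5)·(3) − (-1)·(-23) = -38
since m = R²·26 − (-38)²:  R² = (1444 + 2300) / 26 = 144
R = √144 = 12  ⇒  r_B = 12 − 7 = 5

rB=5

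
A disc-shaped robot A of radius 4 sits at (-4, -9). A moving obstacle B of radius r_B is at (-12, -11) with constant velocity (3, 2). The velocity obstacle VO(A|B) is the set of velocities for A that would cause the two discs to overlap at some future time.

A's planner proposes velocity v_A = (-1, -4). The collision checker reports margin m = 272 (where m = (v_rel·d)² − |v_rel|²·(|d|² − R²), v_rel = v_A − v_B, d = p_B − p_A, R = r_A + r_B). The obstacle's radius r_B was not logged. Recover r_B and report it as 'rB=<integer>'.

m = 272
d = (-8, -2);  v_rel = (-4, -6),  |v_rel|² = 52
v_rel×d = (-4)·(-2) − (-6)·(-8) = -40
since m = R²·52 − (-40)²:  R² = (1600 + 272) / 52 = 36
R = √36 = 6  ⇒  r_B = 6 − 4 = 2

rB=2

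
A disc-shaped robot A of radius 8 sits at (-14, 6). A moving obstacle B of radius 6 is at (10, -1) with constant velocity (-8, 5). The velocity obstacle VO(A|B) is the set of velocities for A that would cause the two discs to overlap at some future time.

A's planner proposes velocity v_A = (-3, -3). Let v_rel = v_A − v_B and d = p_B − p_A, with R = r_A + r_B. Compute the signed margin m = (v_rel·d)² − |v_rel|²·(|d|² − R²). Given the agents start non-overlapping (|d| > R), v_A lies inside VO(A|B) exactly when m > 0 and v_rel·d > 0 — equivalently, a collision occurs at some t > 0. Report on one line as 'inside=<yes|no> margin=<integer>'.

d = (24, -7),  |d|² = 625;  R = 8+6 = 14,  c = 625−14² = 429
v_rel = (5, -8),  |v_rel|² = 89;  v_rel·d = (5)·(24) + (-8)·(-7) = 176
89·t² − 352·t + 429 = 0  ⇒  m = 176² − 89·429 = -7205
m = -7205 < 0,  v_rel·d = 176 > 0  ⇒  outside

inside=no margin=-7205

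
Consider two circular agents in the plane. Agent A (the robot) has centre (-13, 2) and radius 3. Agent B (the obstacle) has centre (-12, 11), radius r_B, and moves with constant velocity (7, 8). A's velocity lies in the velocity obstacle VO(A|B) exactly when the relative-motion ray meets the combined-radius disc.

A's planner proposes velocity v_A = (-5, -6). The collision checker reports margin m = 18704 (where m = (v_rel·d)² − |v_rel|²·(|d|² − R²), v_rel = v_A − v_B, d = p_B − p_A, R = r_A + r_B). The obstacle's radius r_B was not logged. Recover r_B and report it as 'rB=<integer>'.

m = 18704
d = (1, 9);  v_rel = (-12, -14),  |v_rel|² = 340
v_rel×d = (-12)·(9) − (-14)·(1) = -94
since m = R²·340 − (-94)²:  R² = (8836 + 18704) / 340 = 81
R = √81 = 9  ⇒  r_B = 9 − 3 = 6

rB=6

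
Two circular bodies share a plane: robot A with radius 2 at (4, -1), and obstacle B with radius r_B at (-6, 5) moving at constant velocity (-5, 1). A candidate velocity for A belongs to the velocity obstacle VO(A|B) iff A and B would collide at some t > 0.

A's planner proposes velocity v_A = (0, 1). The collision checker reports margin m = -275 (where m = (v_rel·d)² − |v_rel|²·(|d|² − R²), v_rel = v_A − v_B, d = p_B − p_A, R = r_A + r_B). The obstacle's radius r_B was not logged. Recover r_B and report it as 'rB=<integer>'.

m = -275
d = (-10, 6);  v_rel = (5, 0),  |v_rel|² = 25
v_rel×d = (5)·(6) − (0)·(-10) = 30
since m = R²·25 − 30²:  R² = (900 + -275) / 25 = 25
R = √25 = 5  ⇒  r_B = 5 − 2 = 3

rB=3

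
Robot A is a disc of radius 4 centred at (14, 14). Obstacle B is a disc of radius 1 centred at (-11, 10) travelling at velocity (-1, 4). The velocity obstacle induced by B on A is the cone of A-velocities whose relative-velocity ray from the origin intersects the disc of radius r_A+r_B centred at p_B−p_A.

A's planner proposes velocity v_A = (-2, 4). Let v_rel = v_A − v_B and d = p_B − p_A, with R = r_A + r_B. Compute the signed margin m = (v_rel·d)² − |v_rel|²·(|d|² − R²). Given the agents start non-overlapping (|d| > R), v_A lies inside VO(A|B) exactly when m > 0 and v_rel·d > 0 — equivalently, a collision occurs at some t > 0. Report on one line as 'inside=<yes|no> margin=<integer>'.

d = (-25, -4),  |d|² = 641;  R = 4+1 = 5,  c = 641−5² = 616
v_rel = (-1, 0),  |v_rel|² = 1;  v_rel·d = (-1)·(-25) + (0)·(-4) = 25
1·t² − 50·t + 616 = 0  ⇒  m = 25² − 1·616 = 9
m = 9 > 0,  v_rel·d = 25 > 0  ⇒  inside

inside=yes margin=9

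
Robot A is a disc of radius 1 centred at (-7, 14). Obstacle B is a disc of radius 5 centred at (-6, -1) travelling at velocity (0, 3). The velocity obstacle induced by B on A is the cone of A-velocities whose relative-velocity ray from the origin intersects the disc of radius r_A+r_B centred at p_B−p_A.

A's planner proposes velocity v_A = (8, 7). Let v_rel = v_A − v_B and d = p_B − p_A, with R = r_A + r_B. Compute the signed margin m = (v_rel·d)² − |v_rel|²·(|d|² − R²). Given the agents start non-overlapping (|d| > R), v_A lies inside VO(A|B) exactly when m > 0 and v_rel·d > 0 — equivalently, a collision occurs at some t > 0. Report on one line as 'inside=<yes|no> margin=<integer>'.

d = (1, -15),  |d|² = 226;  R = 1+5 = 6,  c = 226−6² = 190
v_rel = (8, 4),  |v_rel|² = 80;  v_rel·d = (8)·(1) + (4)·(-15) = -52
80·t² + 104·t + 190 = 0  ⇒  m = (-52)² − 80·190 = -12496
m = -12496 < 0,  v_rel·d = -52 < 0  ⇒  outside

inside=no margin=-12496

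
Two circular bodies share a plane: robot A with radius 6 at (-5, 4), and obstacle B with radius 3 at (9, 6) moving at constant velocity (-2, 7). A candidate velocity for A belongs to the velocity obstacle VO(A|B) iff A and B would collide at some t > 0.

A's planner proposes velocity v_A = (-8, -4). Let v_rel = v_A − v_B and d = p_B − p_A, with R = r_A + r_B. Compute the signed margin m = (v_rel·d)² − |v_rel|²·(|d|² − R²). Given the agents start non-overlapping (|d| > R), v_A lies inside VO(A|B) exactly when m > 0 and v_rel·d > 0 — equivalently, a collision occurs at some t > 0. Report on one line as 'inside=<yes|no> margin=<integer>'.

d = (14, 2),  |d|² = 200;  R = 6+3 = 9,  c = 200−9² = 119
v_rel = (-6, -11),  |v_rel|² = 157;  v_rel·d = (-6)·(14) + (-11)·(2) = -106
157·t² + 212·t + 119 = 0  ⇒  m = (-106)² − 157·119 = -7447
m = -7447 < 0,  v_rel·d = -106 < 0  ⇒  outside

inside=no margin=-7447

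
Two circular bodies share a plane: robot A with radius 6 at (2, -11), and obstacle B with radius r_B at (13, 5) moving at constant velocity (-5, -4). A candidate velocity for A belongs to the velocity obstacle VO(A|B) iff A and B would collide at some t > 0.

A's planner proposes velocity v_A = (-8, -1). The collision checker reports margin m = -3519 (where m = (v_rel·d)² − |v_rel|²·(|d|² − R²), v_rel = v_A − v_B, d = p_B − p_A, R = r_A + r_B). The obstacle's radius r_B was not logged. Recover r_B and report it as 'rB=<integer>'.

m = -3519
d = (11, 16);  v_rel = (-3, 3),  |v_rel|² = 18
v_rel×d = (-3)·(16) − (3)·(11) = -81
since m = R²·18 − (-81)²:  R² = (6561 + -3519) / 18 = 169
R = √169 = 13  ⇒  r_B = 13 − 6 = 7

rB=7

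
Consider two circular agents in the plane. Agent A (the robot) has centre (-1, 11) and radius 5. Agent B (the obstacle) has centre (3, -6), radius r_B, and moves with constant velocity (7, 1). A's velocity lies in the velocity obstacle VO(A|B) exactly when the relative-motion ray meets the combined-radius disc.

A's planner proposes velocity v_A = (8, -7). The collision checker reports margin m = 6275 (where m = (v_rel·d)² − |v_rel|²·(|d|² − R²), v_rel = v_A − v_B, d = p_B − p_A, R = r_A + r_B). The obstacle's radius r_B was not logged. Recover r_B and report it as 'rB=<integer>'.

m = 6275
d = (4, -17);  v_rel = (1, -8),  |v_rel|² = 65
v_rel×d = (1)·(-17) − (-8)·(4) = 15
since m = R²·65 − 15²:  R² = (225 + 6275) / 65 = 100
R = √100 = 10  ⇒  r_B = 10 − 5 = 5

rB=5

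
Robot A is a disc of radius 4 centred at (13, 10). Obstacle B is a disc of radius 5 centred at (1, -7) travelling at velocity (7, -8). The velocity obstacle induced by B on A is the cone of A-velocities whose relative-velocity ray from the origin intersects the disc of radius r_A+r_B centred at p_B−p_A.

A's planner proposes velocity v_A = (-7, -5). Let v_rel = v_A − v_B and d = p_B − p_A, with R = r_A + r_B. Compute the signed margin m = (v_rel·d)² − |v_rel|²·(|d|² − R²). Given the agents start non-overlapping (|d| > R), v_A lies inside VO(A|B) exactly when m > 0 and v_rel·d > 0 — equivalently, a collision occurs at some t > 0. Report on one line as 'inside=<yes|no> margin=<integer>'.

d = (-12, -17),  |d|² = 433;  R = 4+5 = 9,  c = 433−9² = 352
v_rel = (-14, 3),  |v_rel|² = 205;  v_rel·d = (-14)·(-12) + (3)·(-17) = 117
205·t² − 234·t + 352 = 0  ⇒  m = 117² − 205·352 = -58471
m = -58471 < 0,  v_rel·d = 117 > 0  ⇒  outside

inside=no margin=-58471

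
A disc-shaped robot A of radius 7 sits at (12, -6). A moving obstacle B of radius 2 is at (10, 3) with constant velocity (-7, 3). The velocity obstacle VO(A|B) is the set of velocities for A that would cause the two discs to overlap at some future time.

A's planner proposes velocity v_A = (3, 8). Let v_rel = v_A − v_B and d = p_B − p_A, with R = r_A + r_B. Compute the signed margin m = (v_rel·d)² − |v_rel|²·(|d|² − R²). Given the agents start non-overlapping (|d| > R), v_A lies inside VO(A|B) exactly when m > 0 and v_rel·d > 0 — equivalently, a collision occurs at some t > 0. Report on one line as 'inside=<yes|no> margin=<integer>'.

d = (-2, 9),  |d|² = 85;  R = 7+2 = 9,  c = 85−9² = 4
v_rel = (10, 5),  |v_rel|² = 125;  v_rel·d = (10)·(-2) + (5)·(9) = 25
125·t² − 50·t + 4 = 0  ⇒  m = 25² − 125·4 = 125
m = 125 > 0,  v_rel·d = 25 > 0  ⇒  inside

inside=yes margin=125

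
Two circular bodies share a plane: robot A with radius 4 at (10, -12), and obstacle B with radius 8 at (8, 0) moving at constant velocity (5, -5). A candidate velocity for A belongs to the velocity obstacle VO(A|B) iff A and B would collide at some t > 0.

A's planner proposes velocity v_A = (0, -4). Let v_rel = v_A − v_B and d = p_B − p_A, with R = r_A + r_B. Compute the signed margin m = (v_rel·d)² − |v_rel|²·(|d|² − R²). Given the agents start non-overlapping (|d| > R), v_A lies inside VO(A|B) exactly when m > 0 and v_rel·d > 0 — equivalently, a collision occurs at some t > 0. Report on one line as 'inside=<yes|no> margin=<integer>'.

d = (-2, 12),  |d|² = 148;  R = 4+8 = 12,  c = 148−12² = 4
v_rel = (-5, 1),  |v_rel|² = 26;  v_rel·d = (-5)·(-2) + (1)·(12) = 22
26·t² − 44·t + 4 = 0  ⇒  m = 22² − 26·4 = 380
m = 380 > 0,  v_rel·d = 22 > 0  ⇒  inside

inside=yes margin=380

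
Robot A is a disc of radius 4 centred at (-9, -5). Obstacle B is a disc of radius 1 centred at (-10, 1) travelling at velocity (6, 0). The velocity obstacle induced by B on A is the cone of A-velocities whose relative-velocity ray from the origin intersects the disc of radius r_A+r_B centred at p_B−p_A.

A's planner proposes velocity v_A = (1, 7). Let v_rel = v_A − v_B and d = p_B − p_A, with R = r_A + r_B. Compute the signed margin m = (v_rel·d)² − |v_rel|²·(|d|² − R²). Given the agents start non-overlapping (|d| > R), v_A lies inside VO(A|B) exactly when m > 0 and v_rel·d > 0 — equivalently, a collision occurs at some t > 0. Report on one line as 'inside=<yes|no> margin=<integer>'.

d = (-1, 6),  |d|² = 37;  R = 4+1 = 5,  c = 37−5² = 12
v_rel = (-5, 7),  |v_rel|² = 74;  v_rel·d = (-5)·(-1) + (7)·(6) = 47
74·t² − 94·t + 12 = 0  ⇒  m = 47² − 74·12 = 1321
m = 1321 > 0,  v_rel·d = 47 > 0  ⇒  inside

inside=yes margin=1321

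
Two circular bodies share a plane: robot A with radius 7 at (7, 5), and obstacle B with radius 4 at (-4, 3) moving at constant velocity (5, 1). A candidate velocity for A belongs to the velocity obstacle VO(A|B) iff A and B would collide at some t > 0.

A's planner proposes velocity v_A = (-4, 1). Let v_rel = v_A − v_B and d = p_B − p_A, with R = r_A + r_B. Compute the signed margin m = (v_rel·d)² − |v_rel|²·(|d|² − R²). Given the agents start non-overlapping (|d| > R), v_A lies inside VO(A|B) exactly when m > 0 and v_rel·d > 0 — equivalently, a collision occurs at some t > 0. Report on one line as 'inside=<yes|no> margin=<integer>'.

d = (-11, -2),  |d|² = 125;  R = 7+4 = 11,  c = 125−11² = 4
v_rel = (-9, 0),  |v_rel|² = 81;  v_rel·d = (-9)·(-11) + (0)·(-2) = 99
81·t² − 198·t + 4 = 0  ⇒  m = 99² − 81·4 = 9477
m = 9477 > 0,  v_rel·d = 99 > 0  ⇒  inside

inside=yes margin=9477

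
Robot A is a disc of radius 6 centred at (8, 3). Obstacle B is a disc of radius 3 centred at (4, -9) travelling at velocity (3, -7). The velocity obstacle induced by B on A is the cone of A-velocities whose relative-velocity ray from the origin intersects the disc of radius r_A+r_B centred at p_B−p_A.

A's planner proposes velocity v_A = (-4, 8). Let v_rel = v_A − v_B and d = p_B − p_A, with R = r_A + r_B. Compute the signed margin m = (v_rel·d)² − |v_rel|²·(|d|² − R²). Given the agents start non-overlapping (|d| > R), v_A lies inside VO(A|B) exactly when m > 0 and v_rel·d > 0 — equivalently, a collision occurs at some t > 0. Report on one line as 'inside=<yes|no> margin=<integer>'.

d = (-4, -12),  |d|² = 160;  R = 6+3 = 9,  c = 160−9² = 79
v_rel = (-7, 15),  |v_rel|² = 274;  v_rel·d = (-7)·(-4) + (15)·(-12) = -152
274·t² + 304·t + 79 = 0  ⇒  m = (-152)² − 274·79 = 1458
m = 1458 > 0,  v_rel·d = -152 < 0  ⇒  outside

inside=no margin=1458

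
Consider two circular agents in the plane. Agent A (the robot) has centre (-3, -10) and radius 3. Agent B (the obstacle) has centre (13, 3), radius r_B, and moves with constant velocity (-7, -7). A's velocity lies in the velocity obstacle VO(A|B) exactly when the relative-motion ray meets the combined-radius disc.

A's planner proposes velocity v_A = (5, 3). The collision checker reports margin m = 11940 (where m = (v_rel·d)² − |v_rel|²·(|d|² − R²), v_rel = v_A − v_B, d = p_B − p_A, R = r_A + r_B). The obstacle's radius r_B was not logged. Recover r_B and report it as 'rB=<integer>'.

m = 11940
d = (16, 13);  v_rel = (12, 10),  |v_rel|² = 244
v_rel×d = (12)·(13) − (10)·(16) = -4
since m = R²·244 − (-4)²:  R² = (16 + 11940) / 244 = 49
R = √49 = 7  ⇒  r_B = 7 − 3 = 4

rB=4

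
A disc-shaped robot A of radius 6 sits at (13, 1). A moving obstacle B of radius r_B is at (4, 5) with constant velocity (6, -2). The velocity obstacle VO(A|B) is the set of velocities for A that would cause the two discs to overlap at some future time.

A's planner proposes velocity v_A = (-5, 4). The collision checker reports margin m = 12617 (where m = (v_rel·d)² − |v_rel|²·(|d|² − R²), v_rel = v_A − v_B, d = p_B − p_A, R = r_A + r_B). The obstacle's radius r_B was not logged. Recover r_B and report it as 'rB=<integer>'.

m = 12617
d = (-9, 4);  v_rel = (-11, 6),  |v_rel|² = 157
v_rel×d = (-11)·(4) − (6)·(-9) = 10
since m = R²·157 − 10²:  R² = (100 + 12617) / 157 = 81
R = √81 = 9  ⇒  r_B = 9 − 6 = 3

rB=3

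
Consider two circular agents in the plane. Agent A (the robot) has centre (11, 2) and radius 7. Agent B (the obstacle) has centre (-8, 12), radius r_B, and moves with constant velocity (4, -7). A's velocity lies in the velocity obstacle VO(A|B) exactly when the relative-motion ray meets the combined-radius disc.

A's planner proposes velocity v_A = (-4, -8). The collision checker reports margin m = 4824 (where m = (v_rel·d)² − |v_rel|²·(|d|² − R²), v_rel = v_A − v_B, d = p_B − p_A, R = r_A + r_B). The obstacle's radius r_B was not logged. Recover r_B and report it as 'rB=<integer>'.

m = 4824
d = (-19, 10);  v_rel = (-8, -1),  |v_rel|² = 65
v_rel×d = (-8)·(10) − (-1)·(-19) = -99
since m = R²·65 − (-99)²:  R² = (9801 + 4824) / 65 = 225
R = √225 = 15  ⇒  r_B = 15 − 7 = 8

rB=8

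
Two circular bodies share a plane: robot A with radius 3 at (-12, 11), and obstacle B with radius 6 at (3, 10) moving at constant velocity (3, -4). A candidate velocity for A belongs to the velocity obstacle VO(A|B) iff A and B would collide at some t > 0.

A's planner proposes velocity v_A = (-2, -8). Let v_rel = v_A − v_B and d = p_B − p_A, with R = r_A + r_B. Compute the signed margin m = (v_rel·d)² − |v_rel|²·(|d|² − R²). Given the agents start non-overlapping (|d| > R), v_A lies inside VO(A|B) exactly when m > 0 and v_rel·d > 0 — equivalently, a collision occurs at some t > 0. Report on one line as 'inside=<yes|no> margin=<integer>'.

d = (15, -1),  |d|² = 226;  R = 3+6 = 9,  c = 226−9² = 145
v_rel = (-5, -4),  |v_rel|² = 41;  v_rel·d = (-5)·(15) + (-4)·(-1) = -71
41·t² + 142·t + 145 = 0  ⇒  m = (-71)² − 41·145 = -904
m = -904 < 0,  v_rel·d = -71 < 0  ⇒  outside

inside=no margin=-904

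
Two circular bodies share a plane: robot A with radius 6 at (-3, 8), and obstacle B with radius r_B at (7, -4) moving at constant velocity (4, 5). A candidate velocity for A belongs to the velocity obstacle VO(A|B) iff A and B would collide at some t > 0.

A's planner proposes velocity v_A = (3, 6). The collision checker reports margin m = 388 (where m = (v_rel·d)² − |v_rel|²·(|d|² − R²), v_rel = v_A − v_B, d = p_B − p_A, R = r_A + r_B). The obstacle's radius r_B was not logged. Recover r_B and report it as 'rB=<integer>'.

m = 388
d = (10, -12);  v_rel = (-1, 1),  |v_rel|² = 2
v_rel×d = (-1)·(-12) − (1)·(10) = 2
since m = R²·2 − 2²:  R² = (4 + 388) / 2 = 196
R = √196 = 14  ⇒  r_B = 14 − 6 = 8

rB=8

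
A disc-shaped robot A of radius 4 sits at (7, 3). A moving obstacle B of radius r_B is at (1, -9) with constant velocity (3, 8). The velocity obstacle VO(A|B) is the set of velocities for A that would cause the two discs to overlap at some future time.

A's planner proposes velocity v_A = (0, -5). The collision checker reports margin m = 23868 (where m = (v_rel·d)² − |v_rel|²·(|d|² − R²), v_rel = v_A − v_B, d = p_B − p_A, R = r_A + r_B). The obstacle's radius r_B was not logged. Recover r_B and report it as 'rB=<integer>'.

m = 23868
d = (-6, -12);  v_rel = (-3, -13),  |v_rel|² = 178
v_rel×d = (-3)·(-12) − (-13)·(-6) = -42
since m = R²·178 − (-42)²:  R² = (1764 + 23868) / 178 = 144
R = √144 = 12  ⇒  r_B = 12 − 4 = 8

rB=8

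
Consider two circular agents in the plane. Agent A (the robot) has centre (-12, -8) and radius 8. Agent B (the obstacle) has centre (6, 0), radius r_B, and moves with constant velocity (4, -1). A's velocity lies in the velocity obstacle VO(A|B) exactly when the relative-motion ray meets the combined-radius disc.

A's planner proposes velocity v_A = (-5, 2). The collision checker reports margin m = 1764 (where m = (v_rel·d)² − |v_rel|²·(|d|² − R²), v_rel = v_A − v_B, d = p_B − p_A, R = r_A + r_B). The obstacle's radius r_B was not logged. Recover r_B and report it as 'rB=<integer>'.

m = 1764
d = (18, 8);  v_rel = (-9, 3),  |v_rel|² = 90
v_rel×d = (-9)·(8) − (3)·(18) = -126
since m = R²·90 − (-126)²:  R² = (15876 + 1764) / 90 = 196
R = √196 = 14  ⇒  r_B = 14 − 8 = 6

rB=6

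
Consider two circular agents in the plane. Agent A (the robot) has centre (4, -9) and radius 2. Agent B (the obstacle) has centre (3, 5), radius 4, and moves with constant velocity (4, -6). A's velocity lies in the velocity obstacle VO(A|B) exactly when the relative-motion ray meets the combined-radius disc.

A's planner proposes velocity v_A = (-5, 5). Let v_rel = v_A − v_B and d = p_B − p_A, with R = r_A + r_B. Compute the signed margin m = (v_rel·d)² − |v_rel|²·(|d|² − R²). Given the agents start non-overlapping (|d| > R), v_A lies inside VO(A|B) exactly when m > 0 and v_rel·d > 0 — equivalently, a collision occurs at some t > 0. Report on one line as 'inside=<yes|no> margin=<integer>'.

d = (-1, 14),  |d|² = 197;  R = 2+4 = 6,  c = 197−6² = 161
v_rel = (-9, 11),  |v_rel|² = 202;  v_rel·d = (-9)·(-1) + (11)·(14) = 163
202·t² − 326·t + 161 = 0  ⇒  m = 163² − 202·161 = -5953
m = -5953 < 0,  v_rel·d = 163 > 0  ⇒  outside

inside=no margin=-5953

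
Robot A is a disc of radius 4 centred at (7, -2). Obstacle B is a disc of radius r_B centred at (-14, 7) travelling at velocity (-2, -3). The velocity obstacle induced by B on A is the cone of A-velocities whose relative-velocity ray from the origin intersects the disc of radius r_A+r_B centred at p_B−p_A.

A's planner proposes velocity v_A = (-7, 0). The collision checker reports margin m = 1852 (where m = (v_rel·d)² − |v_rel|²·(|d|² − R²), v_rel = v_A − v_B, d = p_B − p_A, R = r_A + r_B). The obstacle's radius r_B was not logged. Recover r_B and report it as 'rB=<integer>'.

m = 1852
d = (-21, 9);  v_rel = (-5, 3),  |v_rel|² = 34
v_rel×d = (-5)·(9) − (3)·(-21) = 18
since m = R²·34 − 18²:  R² = (324 + 1852) / 34 = 64
R = √64 = 8  ⇒  r_B = 8 − 4 = 4

rB=4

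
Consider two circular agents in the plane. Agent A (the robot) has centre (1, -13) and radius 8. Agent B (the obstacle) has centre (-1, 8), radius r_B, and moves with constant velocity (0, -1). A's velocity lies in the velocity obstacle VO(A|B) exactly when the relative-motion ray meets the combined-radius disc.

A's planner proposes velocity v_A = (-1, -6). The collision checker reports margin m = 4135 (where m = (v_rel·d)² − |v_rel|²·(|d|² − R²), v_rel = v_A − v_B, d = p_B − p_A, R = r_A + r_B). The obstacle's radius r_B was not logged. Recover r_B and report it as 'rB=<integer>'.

m = 4135
d = (-2, 21);  v_rel = (-1, -5),  |v_rel|² = 26
v_rel×d = (-1)·(21) − (-5)·(-2) = -31
since m = R²·26 − (-31)²:  R² = (961 + 4135) / 26 = 196
R = √196 = 14  ⇒  r_B = 14 − 8 = 6

rB=6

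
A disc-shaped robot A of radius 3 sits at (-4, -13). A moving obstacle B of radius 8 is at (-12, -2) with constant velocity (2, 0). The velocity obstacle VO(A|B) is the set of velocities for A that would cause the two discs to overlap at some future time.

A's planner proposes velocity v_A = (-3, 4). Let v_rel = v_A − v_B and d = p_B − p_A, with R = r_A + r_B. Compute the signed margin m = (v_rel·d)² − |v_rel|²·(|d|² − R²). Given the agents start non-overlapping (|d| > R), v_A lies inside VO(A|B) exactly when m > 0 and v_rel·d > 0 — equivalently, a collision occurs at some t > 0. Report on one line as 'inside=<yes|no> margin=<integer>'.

d = (-8, 11),  |d|² = 185;  R = 3+8 = 11,  c = 185−11² = 64
v_rel = (-5, 4),  |v_rel|² = 41;  v_rel·d = (-5)·(-8) + (4)·(11) = 84
41·t² − 168·t + 64 = 0  ⇒  m = 84² − 41·64 = 4432
m = 4432 > 0,  v_rel·d = 84 > 0  ⇒  inside

inside=yes margin=4432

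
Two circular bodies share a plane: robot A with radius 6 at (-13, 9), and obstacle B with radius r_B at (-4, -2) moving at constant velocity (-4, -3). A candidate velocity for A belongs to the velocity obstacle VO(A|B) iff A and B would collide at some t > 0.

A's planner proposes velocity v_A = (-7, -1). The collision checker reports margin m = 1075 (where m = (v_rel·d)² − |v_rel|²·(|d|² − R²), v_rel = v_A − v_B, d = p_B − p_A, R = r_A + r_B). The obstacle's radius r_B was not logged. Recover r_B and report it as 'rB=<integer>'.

m = 1075
d = (9, -11);  v_rel = (-3, 2),  |v_rel|² = 13
v_rel×d = (-3)·(-11) − (2)·(9) = 15
since m = R²·13 − 15²:  R² = (225 + 1075) / 13 = 100
R = √100 = 10  ⇒  r_B = 10 − 6 = 4

rB=4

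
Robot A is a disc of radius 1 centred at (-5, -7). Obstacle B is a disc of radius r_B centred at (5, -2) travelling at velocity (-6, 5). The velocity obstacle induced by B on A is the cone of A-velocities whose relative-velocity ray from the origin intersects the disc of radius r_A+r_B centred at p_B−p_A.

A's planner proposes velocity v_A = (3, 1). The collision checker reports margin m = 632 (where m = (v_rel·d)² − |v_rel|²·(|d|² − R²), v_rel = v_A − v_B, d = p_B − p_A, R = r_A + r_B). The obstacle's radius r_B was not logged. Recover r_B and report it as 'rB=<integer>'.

m = 632
d = (10, 5);  v_rel = (9, -4),  |v_rel|² = 97
v_rel×d = (9)·(5) − (-4)·(10) = 85
since m = R²·97 − 85²:  R² = (7225 + 632) / 97 = 81
R = √81 = 9  ⇒  r_B = 9 − 1 = 8

rB=8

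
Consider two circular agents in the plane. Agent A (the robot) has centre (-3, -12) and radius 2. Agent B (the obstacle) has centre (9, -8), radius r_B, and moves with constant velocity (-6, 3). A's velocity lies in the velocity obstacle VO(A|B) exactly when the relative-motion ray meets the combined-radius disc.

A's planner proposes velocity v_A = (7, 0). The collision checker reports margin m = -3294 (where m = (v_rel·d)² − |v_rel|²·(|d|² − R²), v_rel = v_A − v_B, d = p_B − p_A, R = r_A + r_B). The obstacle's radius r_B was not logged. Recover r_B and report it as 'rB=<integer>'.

m = -3294
d = (12, 4);  v_rel = (13, -3),  |v_rel|² = 178
v_rel×d = (13)·(4) − (-3)·(12) = 88
since m = R²·178 − 88²:  R² = (7744 + -3294) / 178 = 25
R = √25 = 5  ⇒  r_B = 5 − 2 = 3

rB=3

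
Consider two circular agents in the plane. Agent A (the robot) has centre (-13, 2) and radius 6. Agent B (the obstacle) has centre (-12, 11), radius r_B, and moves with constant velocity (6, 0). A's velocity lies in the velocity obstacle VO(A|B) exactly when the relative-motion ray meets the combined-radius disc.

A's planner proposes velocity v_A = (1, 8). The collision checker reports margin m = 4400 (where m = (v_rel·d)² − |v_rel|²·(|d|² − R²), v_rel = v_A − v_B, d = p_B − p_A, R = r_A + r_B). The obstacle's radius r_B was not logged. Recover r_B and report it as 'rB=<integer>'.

m = 4400
d = (1, 9);  v_rel = (-5, 8),  |v_rel|² = 89
v_rel×d = (-5)·(9) − (8)·(1) = -53
since m = R²·89 − (-53)²:  R² = (2809 + 4400) / 89 = 81
R = √81 = 9  ⇒  r_B = 9 − 6 = 3

rB=3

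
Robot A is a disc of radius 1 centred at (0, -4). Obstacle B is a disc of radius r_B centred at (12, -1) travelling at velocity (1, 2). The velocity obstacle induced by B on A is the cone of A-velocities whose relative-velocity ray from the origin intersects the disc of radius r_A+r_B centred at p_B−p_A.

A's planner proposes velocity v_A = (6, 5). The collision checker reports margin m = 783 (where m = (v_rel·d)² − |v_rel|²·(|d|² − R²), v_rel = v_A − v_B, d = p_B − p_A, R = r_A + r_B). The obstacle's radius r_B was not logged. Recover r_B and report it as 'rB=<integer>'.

m = 783
d = (12, 3);  v_rel = (5, 3),  |v_rel|² = 34
v_rel×d = (5)·(3) − (3)·(12) = -21
since m = R²·34 − (-21)²:  R² = (441 + 783) / 34 = 36
R = √36 = 6  ⇒  r_B = 6 − 1 = 5

rB=5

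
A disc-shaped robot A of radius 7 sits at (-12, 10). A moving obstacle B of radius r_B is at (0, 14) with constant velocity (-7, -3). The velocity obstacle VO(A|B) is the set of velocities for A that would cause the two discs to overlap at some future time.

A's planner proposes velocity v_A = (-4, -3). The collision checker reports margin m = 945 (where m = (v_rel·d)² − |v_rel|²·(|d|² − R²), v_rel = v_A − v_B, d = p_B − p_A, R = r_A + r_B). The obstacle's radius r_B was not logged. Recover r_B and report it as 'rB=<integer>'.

m = 945
d = (12, 4);  v_rel = (3, 0),  |v_rel|² = 9
v_rel×d = (3)·(4) − (0)·(12) = 12
since m = R²·9 − 12²:  R² = (144 + 945) / 9 = 121
R = √121 = 11  ⇒  r_B = 11 − 7 = 4

rB=4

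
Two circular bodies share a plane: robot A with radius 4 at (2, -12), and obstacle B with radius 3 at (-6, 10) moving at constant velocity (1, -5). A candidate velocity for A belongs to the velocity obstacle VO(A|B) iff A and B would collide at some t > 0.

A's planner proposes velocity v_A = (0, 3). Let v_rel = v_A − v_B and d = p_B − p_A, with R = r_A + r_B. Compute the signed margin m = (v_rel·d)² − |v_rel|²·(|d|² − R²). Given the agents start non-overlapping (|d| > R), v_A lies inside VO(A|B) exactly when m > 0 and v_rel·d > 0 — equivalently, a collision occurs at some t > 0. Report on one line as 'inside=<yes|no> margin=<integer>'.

d = (-8, 22),  |d|² = 548;  R = 4+3 = 7,  c = 548−7² = 499
v_rel = (-1, 8),  |v_rel|² = 65;  v_rel·d = (-1)·(-8) + (8)·(22) = 184
65·t² − 368·t + 499 = 0  ⇒  m = 184² − 65·499 = 1421
m = 1421 > 0,  v_rel·d = 184 > 0  ⇒  inside

inside=yes margin=1421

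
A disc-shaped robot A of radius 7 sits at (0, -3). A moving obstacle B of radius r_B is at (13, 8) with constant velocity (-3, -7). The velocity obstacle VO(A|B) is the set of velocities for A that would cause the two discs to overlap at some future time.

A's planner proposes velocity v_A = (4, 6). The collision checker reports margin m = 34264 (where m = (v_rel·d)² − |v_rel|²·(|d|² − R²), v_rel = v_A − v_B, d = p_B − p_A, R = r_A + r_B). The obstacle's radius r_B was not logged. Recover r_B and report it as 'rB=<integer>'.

m = 34264
d = (13, 11);  v_rel = (7, 13),  |v_rel|² = 218
v_rel×d = (7)·(11) − (13)·(13) = -92
since m = R²·218 − (-92)²:  R² = (8464 + 34264) / 218 = 196
R = √196 = 14  ⇒  r_B = 14 − 7 = 7

rB=7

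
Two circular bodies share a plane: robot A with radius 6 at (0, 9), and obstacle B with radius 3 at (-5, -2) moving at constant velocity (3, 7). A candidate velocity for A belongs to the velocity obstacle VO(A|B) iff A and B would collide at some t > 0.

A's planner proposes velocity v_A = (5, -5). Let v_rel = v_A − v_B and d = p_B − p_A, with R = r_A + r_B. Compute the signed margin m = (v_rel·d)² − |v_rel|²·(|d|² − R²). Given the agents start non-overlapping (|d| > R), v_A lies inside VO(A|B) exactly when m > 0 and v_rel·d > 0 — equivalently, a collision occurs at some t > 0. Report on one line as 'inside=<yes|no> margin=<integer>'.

d = (-5, -11),  |d|² = 146;  R = 6+3 = 9,  c = 146−9² = 65
v_rel = (2, -12),  |v_rel|² = 148;  v_rel·d = (2)·(-5) + (-12)·(-11) = 122
148·t² − 244·t + 65 = 0  ⇒  m = 122² − 148·65 = 5264
m = 5264 > 0,  v_rel·d = 122 > 0  ⇒  inside

inside=yes margin=5264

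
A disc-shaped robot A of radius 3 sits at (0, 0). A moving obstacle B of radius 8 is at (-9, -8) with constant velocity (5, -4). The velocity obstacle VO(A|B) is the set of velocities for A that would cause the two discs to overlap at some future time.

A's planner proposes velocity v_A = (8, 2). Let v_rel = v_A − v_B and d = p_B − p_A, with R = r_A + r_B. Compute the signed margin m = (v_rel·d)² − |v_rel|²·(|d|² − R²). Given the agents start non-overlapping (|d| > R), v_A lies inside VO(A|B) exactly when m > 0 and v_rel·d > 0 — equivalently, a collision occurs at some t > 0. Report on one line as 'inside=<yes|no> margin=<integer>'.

d = (-9, -8),  |d|² = 145;  R = 3+8 = 11,  c = 145−11² = 24
v_rel = (3, 6),  |v_rel|² = 45;  v_rel·d = (3)·(-9) + (6)·(-8) = -75
45·t² + 150·t + 24 = 0  ⇒  m = (-75)² − 45·24 = 4545
m = 4545 > 0,  v_rel·d = -75 < 0  ⇒  outside

inside=no margin=4545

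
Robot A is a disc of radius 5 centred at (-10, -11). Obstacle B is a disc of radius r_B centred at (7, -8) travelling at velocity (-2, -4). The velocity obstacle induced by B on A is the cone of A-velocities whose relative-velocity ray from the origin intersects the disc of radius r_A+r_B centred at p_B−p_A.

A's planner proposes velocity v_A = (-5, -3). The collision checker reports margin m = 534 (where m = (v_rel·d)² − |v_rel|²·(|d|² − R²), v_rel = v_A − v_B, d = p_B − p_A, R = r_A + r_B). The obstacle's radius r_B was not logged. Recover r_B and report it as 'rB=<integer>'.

m = 534
d = (17, 3);  v_rel = (-3, 1),  |v_rel|² = 10
v_rel×d = (-3)·(3) − (1)·(17) = -26
since m = R²·10 − (-26)²:  R² = (676 + 534) / 10 = 121
R = √121 = 11  ⇒  r_B = 11 − 5 = 6

rB=6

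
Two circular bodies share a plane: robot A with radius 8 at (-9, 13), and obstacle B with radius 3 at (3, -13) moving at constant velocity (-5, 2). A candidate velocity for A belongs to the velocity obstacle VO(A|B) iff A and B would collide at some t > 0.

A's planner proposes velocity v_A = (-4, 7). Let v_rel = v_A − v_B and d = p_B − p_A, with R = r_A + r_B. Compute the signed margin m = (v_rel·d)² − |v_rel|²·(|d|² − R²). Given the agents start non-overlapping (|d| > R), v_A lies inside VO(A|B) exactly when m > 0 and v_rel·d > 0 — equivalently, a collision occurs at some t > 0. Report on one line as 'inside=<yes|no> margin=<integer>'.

d = (12, -26),  |d|² = 820;  R = 8+3 = 11,  c = 820−11² = 699
v_rel = (1, 5),  |v_rel|² = 26;  v_rel·d = (1)·(12) + (5)·(-26) = -118
26·t² + 236·t + 699 = 0  ⇒  m = (-118)² − 26·699 = -4250
m = -4250 < 0,  v_rel·d = -118 < 0  ⇒  outside

inside=no margin=-4250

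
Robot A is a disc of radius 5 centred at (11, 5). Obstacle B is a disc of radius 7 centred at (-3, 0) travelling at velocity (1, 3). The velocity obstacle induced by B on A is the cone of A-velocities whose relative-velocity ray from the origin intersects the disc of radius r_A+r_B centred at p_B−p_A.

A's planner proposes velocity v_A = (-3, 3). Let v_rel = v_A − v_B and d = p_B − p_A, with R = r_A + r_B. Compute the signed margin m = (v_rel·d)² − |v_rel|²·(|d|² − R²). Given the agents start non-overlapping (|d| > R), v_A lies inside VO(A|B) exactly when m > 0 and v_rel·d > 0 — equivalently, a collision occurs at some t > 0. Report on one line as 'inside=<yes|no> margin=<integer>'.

d = (-14, -5),  |d|² = 221;  R = 5+7 = 12,  c = 221−12² = 77
v_rel = (-4, 0),  |v_rel|² = 16;  v_rel·d = (-4)·(-14) + (0)·(-5) = 56
16·t² − 112·t + 77 = 0  ⇒  m = 56² − 16·77 = 1904
m = 1904 > 0,  v_rel·d = 56 > 0  ⇒  inside

inside=yes margin=1904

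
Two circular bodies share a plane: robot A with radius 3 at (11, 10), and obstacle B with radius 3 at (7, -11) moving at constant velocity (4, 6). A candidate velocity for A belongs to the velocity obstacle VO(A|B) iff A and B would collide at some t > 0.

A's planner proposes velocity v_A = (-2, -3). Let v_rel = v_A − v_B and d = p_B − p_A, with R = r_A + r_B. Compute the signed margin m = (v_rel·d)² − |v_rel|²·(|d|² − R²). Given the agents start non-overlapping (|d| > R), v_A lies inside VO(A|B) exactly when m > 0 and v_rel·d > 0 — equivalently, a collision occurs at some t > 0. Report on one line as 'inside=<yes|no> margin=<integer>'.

d = (-4, -21),  |d|² = 457;  R = 3+3 = 6,  c = 457−6² = 421
v_rel = (-6, -9),  |v_rel|² = 117;  v_rel·d = (-6)·(-4) + (-9)·(-21) = 213
117·t² − 426·t + 421 = 0  ⇒  m = 213² − 117·421 = -3888
m = -3888 < 0,  v_rel·d = 213 > 0  ⇒  outside

inside=no margin=-3888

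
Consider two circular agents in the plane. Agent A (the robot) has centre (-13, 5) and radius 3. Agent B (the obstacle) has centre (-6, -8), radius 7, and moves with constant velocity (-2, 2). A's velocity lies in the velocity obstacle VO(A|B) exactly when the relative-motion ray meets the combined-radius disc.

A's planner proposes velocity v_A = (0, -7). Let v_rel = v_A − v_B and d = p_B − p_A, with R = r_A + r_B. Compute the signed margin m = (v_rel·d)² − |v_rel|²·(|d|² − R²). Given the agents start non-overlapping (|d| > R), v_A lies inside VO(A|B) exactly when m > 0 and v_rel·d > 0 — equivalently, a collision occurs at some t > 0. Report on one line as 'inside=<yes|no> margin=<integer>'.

d = (7, -13),  |d|² = 218;  R = 3+7 = 10,  c = 218−10² = 118
v_rel = (2, -9),  |v_rel|² = 85;  v_rel·d = (2)·(7) + (-9)·(-13) = 131
85·t² − 262·t + 118 = 0  ⇒  m = 131² − 85·118 = 7131
m = 7131 > 0,  v_rel·d = 131 > 0  ⇒  inside

inside=yes margin=7131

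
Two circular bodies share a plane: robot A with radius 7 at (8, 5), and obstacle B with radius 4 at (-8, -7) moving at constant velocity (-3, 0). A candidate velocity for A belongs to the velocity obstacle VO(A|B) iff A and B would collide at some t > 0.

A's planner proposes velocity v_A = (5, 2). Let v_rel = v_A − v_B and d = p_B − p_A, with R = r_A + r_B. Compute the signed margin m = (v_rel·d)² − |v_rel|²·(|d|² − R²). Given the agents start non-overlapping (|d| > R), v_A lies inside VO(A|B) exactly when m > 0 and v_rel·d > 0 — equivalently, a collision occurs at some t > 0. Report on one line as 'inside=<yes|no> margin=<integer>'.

d = (-16, -12),  |d|² = 400;  R = 7+4 = 11,  c = 400−11² = 279
v_rel = (8, 2),  |v_rel|² = 68;  v_rel·d = (8)·(-16) + (2)·(-12) = -152
68·t² + 304·t + 279 = 0  ⇒  m = (-152)² − 68·279 = 4132
m = 4132 > 0,  v_rel·d = -152 < 0  ⇒  outside

inside=no margin=4132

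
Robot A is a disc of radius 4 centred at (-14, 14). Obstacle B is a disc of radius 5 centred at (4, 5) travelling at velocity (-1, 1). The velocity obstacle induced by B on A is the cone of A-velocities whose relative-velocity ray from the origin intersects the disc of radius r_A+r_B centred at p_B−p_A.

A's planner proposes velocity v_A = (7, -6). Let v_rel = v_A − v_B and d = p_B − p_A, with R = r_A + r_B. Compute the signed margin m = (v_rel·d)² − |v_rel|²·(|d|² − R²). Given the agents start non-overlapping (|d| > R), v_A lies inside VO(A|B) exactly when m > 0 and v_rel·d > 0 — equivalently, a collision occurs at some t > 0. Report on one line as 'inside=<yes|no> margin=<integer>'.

d = (18, -9),  |d|² = 405;  R = 4+5 = 9,  c = 405−9² = 324
v_rel = (8, -7),  |v_rel|² = 113;  v_rel·d = (8)·(18) + (-7)·(-9) = 207
113·t² − 414·t + 324 = 0  ⇒  m = 207² − 113·324 = 6237
m = 6237 > 0,  v_rel·d = 207 > 0  ⇒  inside

inside=yes margin=6237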